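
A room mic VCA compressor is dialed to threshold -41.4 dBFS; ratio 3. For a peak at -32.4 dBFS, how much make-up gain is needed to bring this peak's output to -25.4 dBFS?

Without make-up, output = threshold + overshoot/3 = -41.4 + 3 = -38.4 dBFS.
Gap to target: 13 dB.

13 dB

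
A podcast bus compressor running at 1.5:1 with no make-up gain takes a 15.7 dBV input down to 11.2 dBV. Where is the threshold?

2.2 dBV

Gain reduction = 15.7 − 11.2 = 4.5 dB; output overshoot = GR / (R − 1) = 4.5 / 0.5 = 9 dB.
Threshold = output − output overshoot = 11.2 − 9 = 2.2 dBV.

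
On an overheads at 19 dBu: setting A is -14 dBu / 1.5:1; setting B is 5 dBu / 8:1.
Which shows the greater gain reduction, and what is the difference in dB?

A: overshoot 33 dB → output overshoot 22 dB → GR 11 dB.
B: overshoot 14 dB → output overshoot 1.75 dB → GR 12.25 dB.
Difference: 1.25 dB in favour of B.

B, by 1.25 dB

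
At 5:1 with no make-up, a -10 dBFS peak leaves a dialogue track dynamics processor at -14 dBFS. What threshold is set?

Gain reduction = -10 − (-14) = 4 dB; output overshoot = GR / (R − 1) = 4 / 4 = 1 dB.
Threshold = output − output overshoot = -14 − 1 = -15 dBFS.

-15 dBFS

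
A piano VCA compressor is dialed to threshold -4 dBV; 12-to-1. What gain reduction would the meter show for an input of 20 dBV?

22 dB

20 dBV exceeds the threshold by 24 dB.
After 12:1 compression the overshoot becomes 24/12 = 2 dB.
Gain reduction = 24 − 2 = 22 dB.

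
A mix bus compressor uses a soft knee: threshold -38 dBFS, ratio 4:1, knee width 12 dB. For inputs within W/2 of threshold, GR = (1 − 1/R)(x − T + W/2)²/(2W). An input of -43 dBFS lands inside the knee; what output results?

x − T + W/2 = -43 − (-38) + 6 = 1.
GR = (1 − 1/4) × 1² / 24 = 0.75 × 1 / 24 = 0.03125 dB.
Output = -43 − 0.03125 = -43.03125 dBFS.

-43.03125 dBFS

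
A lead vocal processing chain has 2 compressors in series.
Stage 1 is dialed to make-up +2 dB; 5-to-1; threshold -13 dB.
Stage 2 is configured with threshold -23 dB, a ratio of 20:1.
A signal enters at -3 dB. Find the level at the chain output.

Stage 1: 10 dB above -13 dB, reduced 5:1 to 2 dB above → -11 dB; +2 dB make-up → -9 dB.
Stage 2: -9 dB is 14 dB over -23 dB; at 20:1 that becomes 0.7 dB over, giving -22.3 dB.

-22.3 dB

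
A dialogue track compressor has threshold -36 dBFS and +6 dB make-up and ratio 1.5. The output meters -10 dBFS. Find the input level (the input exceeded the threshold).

-6 dBFS

Before make-up, the level was -10 − 6 = -16 dBFS.
Post-compression overshoot = -16 − (-36) = 20 dB.
Undo the ratio: input overshoot = 20 × 1.5 = 30 dB, giving input = -6 dBFS.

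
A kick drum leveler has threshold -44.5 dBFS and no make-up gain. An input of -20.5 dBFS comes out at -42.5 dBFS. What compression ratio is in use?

Input overshoot = -20.5 − (-44.5) = 24 dB; output overshoot = -42.5 − (-44.5) = 2 dB.
Ratio = 24 / 2 = 12.

12:1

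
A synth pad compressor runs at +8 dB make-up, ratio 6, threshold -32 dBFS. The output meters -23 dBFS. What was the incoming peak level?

-26 dBFS

Before make-up, the level was -23 − 8 = -31 dBFS.
The compressed level sits -31 − (-32) = 1 dB over threshold.
Undo the ratio: input overshoot = 1 × 6 = 6 dB, giving input = -26 dBFS.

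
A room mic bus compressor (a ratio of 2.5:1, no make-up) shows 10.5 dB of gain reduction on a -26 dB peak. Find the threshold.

-43.5 dB

Input is 17.5 dB above T (since output overshoot × R = input overshoot: (-36.5 − T)·2.5 = -26 − T gives T = -43.5 dB).
Check: -43.5 + (-26 − (-43.5))/2.5 = -43.5 + 7 = -36.5 dB. ✓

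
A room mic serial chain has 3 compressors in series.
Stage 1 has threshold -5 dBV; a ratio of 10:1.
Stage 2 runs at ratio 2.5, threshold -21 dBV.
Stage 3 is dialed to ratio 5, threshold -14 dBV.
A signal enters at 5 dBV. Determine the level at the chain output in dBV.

Stage 1: 10 dB above -5 dBV, reduced 10:1 to 1 dB above → -4 dBV.
Stage 2: overshoot 17 dB → 17/2.5 = 6.8 dB → -14.2 dBV.
Stage 3: -14.2 dBV ≤ -14 dBV, so stage 3 doesn't engage; output -14.2 dBV.

-14.2 dBV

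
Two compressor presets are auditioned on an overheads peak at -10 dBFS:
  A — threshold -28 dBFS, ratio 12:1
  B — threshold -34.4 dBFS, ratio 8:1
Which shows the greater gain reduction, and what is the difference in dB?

B, by 4.85 dB

A: GR = 18 − 18/12 = 16.5 dB.
B: GR = 24.4 − 24.4/8 = 21.35 dB.
B reduces 4.85 dB more.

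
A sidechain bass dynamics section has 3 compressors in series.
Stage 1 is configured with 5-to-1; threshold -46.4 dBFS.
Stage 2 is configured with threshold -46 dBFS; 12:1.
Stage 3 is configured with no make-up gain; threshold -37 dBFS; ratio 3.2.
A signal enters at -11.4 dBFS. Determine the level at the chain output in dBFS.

Stage 1: 35 dB above -46.4 dBFS, reduced 5:1 to 7 dB above → -39.4 dBFS.
Stage 2: -39.4 dBFS is 6.6 dB over -46 dBFS; at 12:1 that becomes 0.55 dB over, giving -45.45 dBFS.
Stage 3: below threshold (-45.45 ≤ -37); passes unchanged; output -45.45 dBFS.

-45.45 dBFS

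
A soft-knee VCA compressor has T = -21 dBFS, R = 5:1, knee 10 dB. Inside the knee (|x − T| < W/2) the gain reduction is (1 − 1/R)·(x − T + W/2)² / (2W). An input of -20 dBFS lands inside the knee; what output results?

x − T + W/2 = -20 − (-21) + 5 = 6.
GR = (1 − 1/5) × 6² / 20 = 0.8 × 36 / 20 = 1.44 dB.
Output = -20 − 1.44 = -21.44 dBFS.

-21.44 dBFS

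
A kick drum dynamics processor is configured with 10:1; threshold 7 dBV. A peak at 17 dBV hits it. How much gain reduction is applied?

17 dBV exceeds the threshold by 10 dB.
After 10:1 compression the overshoot becomes 10/10 = 1 dB.
So the signal is attenuated by 10 − 1 = 9 dB.

9 dB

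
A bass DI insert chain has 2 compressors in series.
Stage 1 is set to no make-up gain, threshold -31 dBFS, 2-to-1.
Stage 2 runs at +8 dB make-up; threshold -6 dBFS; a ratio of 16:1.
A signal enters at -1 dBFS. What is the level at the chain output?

Stage 1: overshoot 30 dB → 30/2 = 15 dB → -16 dBFS.
Stage 2: -16 dBFS is at or below the -6 dBFS threshold — no compression; make-up brings it to -8 dBFS.

-8 dBFS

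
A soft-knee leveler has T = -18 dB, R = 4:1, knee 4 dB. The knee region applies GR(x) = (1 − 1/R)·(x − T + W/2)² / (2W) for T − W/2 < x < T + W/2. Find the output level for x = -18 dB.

x − T + W/2 = -18 − (-18) + 2 = 2.
GR = (1 − 1/4) × 2² / 8 = 0.75 × 4 / 8 = 0.375 dB.
Output = -18 − 0.375 = -18.375 dB.

-18.375 dB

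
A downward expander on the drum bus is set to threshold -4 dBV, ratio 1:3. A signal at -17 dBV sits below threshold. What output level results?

The input is 13 dB below the -4 dBV threshold.
A 1:3 expander multiplies undershoot by 3: 13 × 3 = 39 dB below threshold.
Output = -4 − 39 = -43 dBV.

-43 dBV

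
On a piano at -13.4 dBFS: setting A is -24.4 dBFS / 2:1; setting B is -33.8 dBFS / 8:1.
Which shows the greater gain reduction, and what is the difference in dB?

A: GR = 11 − 11/2 = 5.5 dB.
B: GR = 20.4 − 20.4/8 = 17.85 dB.
B reduces 12.35 dB more.

B, by 12.35 dB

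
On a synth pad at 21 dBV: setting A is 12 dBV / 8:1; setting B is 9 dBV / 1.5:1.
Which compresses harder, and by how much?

A: GR = 9 − 9/8 = 7.875 dB.
B: GR = 12 − 12/1.5 = 4 dB.
A applies 3.875 dB more gain reduction.

A, by 3.875 dB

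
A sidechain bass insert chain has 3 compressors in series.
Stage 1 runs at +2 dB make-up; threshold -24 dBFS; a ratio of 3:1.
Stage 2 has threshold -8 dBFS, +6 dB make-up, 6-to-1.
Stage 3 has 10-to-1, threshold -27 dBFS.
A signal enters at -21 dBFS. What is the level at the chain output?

-25.8 dBFS

Stage 1: overshoot 3 dB → 3/3 = 1 dB → -23 dBFS; +2 dB make-up → -21 dBFS.
Stage 2: -21 dBFS is at or below the -8 dBFS threshold — no compression; make-up brings it to -15 dBFS.
Stage 3: overshoot 12 dB → 12/10 = 1.2 dB → -25.8 dBFS.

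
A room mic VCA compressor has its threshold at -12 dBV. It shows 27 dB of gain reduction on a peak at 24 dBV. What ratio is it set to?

4:1

Input overshoot = 24 − (-12) = 36 dB.
Output overshoot = 36 − 27 = 9 dB.
Ratio = input overshoot / output overshoot = 36 / 9 = 4.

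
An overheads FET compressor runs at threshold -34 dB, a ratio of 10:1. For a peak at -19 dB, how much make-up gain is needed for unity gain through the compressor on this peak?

13.5 dB

Overshoot 15 dB → 15/10 = 1.5 dB after compression, so the compressed level is -34 + 1.5 = -32.5 dB.
Make-up = target − compressed = -19 − (-32.5) = 13.5 dB.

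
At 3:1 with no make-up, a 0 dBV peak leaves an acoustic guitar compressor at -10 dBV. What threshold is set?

-15 dBV

Input is 15 dB above T (since output overshoot × R = input overshoot: (-10 − T)·3 = 0 − T gives T = -15 dBV).
Check: -15 + (0 − (-15))/3 = -15 + 5 = -10 dBV. ✓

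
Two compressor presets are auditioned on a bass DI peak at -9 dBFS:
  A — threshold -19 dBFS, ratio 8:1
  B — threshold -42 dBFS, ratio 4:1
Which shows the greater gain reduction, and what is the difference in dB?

A: overshoot 10 dB → output overshoot 1.25 dB → GR 8.75 dB.
B: overshoot 33 dB → output overshoot 8.25 dB → GR 24.75 dB.
B reduces 16 dB more.

B, by 16 dB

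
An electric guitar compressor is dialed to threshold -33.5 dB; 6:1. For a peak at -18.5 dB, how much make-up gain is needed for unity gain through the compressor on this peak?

12.5 dB

Overshoot 15 dB → 15/6 = 2.5 dB after compression, so the compressed level is -33.5 + 2.5 = -31 dB.
Make-up = target − compressed = -18.5 − (-31) = 12.5 dB.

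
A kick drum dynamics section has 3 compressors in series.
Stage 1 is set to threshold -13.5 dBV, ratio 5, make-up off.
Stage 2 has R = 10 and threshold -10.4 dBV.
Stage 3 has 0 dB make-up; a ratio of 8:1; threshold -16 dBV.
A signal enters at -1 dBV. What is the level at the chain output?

-15.375 dBV

Stage 1: overshoot 12.5 dB → 12.5/5 = 2.5 dB → -11 dBV.
Stage 2: -11 dBV is at or below the -10.4 dBV threshold — no compression; output -11 dBV.
Stage 3: overshoot 5 dB → 5/8 = 0.625 dB → -15.375 dBV.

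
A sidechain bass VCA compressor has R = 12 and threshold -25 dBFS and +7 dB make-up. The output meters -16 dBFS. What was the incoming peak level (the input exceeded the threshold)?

Before make-up, the level was -16 − 7 = -23 dBFS.
That's 2 dB above the -25 dBFS threshold.
Input overshoot = R × output overshoot = 24 dB → input = -25 + 24 = -1 dBFS.

-1 dBFS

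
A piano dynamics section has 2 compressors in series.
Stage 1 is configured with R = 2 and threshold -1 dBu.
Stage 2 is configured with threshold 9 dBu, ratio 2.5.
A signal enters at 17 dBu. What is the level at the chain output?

8 dBu

Stage 1: 18 dB above -1 dBu, reduced 2:1 to 9 dB above → 8 dBu.
Stage 2: 8 dBu is at or below the 9 dBu threshold — no compression; output 8 dBu.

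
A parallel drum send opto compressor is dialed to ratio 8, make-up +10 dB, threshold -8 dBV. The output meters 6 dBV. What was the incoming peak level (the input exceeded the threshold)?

Remove make-up: 6 − 10 = -4 dBV.
The compressed level sits -4 − (-8) = 4 dB over threshold.
Undo the ratio: input overshoot = 4 × 8 = 32 dB, giving input = 24 dBV.

24 dBV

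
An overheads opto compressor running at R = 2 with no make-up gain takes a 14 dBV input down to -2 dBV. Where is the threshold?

-18 dBV

Gain reduction = 14 − (-2) = 16 dB; output overshoot = GR / (R − 1) = 16 / 1 = 16 dB.
Threshold = output − output overshoot = -2 − 16 = -18 dBV.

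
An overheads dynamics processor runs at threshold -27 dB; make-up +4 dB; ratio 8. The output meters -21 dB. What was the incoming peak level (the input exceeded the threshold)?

-11 dB

Remove make-up: -21 − 4 = -25 dB.
Post-compression overshoot = -25 − (-27) = 2 dB.
Input overshoot = R × output overshoot = 16 dB → input = -27 + 16 = -11 dB.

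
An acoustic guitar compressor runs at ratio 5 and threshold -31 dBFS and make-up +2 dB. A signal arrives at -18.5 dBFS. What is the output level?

Overshoot: -18.5 − (-31) = 12.5 dB.
At 5:1 the overshoot is divided by 5, leaving 2.5 dB above threshold.
That puts the output at -28.5 dBFS; make-up adds 2 dB, giving -26.5 dBFS.

-26.5 dBFS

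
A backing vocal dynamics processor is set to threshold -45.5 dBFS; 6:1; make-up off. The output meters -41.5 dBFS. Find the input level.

That's 4 dB above the -45.5 dBFS threshold.
Before 6:1 compression the overshoot was 4 × 6 = 24 dB, so input = -45.5 + 24 = -21.5 dBFS.

-21.5 dBFS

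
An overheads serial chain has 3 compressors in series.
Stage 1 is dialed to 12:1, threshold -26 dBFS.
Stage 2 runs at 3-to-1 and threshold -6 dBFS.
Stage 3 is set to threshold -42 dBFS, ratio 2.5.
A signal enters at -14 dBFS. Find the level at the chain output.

-35.2 dBFS

Stage 1: -14 dBFS is 12 dB over -26 dBFS; at 12:1 that becomes 1 dB over, giving -25 dBFS.
Stage 2: -25 dBFS is at or below the -6 dBFS threshold — no compression; output -25 dBFS.
Stage 3: 17 dB above -42 dBFS, reduced 2.5:1 to 6.8 dB above → -35.2 dBFS.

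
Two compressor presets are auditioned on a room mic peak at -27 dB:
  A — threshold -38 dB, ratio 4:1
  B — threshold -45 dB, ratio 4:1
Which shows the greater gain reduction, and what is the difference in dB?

B, by 5.25 dB

A: GR = 11 − 11/4 = 8.25 dB.
B: GR = 18 − 18/4 = 13.5 dB.
B reduces 5.25 dB more.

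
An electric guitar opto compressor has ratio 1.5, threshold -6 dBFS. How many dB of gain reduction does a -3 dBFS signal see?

Overshoot = -3 − (-6) = 3 dB.
A 1.5:1 ratio leaves 2 dB of that excess.
GR = overshoot in − overshoot out = 3 − 2 = 1 dB.

1 dB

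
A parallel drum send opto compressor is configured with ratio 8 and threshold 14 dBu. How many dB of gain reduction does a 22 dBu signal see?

Overshoot = 22 − 14 = 8 dB.
A 8:1 ratio leaves 1 dB of that excess.
GR = overshoot in − overshoot out = 8 − 1 = 7 dB.

7 dB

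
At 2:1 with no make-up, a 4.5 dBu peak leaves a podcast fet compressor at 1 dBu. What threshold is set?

-2.5 dBu

Let T be the threshold. Output overshoot = (input overshoot)/R, so 1 − T = (4.5 − T)/2.
2·(1 − T) = 4.5 − T → 1·T = 2 − 4.5 = -2.5.
T = -2.5/1 = -2.5 dBu.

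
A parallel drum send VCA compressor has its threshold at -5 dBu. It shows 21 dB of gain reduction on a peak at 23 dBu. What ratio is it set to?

Input overshoot = 23 − (-5) = 28 dB.
Output overshoot = 28 − 21 = 7 dB.
Ratio = input overshoot / output overshoot = 28 / 7 = 4.

4:1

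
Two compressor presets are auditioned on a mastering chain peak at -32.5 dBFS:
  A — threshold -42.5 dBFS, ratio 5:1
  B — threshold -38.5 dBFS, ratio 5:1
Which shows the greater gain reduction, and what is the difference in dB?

A: overshoot 10 dB → output overshoot 2 dB → GR 8 dB.
B: overshoot 6 dB → output overshoot 1.2 dB → GR 4.8 dB.
Difference: 3.2 dB in favour of A.

A, by 3.2 dB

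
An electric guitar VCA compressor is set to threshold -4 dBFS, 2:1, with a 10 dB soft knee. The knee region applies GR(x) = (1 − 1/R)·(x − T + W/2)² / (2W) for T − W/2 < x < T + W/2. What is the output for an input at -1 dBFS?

x − T + W/2 = -1 − (-4) + 5 = 8.
GR = (1 − 1/2) × 8² / 20 = 0.5 × 64 / 20 = 1.6 dB.
Output = -1 − 1.6 = -2.6 dBFS.

-2.6 dBFS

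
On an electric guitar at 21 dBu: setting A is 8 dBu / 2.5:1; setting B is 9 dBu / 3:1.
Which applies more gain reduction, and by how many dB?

A: GR = 13 − 13/2.5 = 7.8 dB.
B: GR = 12 − 12/3 = 8 dB.
B reduces 0.2 dB more.

B, by 0.2 dB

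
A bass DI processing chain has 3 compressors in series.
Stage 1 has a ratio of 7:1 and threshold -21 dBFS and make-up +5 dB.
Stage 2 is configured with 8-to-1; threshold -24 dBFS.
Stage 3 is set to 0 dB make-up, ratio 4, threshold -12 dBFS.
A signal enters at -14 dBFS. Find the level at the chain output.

Stage 1: -14 dBFS is 7 dB over -21 dBFS; at 7:1 that becomes 1 dB over, giving -20 dBFS; +5 dB make-up → -15 dBFS.
Stage 2: overshoot 9 dB → 9/8 = 1.125 dB → -22.875 dBFS.
Stage 3: -22.875 dBFS ≤ -12 dBFS, so stage 3 doesn't engage; output -22.875 dBFS.

-22.875 dBFS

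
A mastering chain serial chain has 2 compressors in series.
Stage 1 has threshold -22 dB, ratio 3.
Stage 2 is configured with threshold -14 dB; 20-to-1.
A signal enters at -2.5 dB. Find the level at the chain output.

-15.5 dB

Stage 1: 19.5 dB above -22 dB, reduced 3:1 to 6.5 dB above → -15.5 dB.
Stage 2: -15.5 dB is at or below the -14 dB threshold — no compression; output -15.5 dB.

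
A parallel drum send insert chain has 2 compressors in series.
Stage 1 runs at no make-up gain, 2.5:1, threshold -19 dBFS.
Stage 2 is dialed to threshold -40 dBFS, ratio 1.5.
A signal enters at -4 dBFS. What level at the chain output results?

-22 dBFS

Stage 1: -4 dBFS is 15 dB over -19 dBFS; at 2.5:1 that becomes 6 dB over, giving -13 dBFS.
Stage 2: 27 dB above -40 dBFS, reduced 1.5:1 to 18 dB above → -22 dBFS.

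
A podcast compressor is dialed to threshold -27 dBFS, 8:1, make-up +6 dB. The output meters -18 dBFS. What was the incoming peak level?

Before make-up, the level was -18 − 6 = -24 dBFS.
The compressed level sits -24 − (-27) = 3 dB over threshold.
Before 8:1 compression the overshoot was 3 × 8 = 24 dB, so input = -27 + 24 = -3 dBFS.

-3 dBFS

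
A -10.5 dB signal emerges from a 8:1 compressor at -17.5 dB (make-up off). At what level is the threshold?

Let T be the threshold. Output overshoot = (input overshoot)/R, so -17.5 − T = (-10.5 − T)/8.
8·(-17.5 − T) = -10.5 − T → 7·T = -140 − (-10.5) = -129.5.
T = -129.5/7 = -18.5 dB.

-18.5 dB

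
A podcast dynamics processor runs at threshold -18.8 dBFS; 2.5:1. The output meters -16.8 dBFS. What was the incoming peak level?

-13.8 dBFS

Post-compression overshoot = -16.8 − (-18.8) = 2 dB.
Input overshoot = R × output overshoot = 5 dB → input = -18.8 + 5 = -13.8 dBFS.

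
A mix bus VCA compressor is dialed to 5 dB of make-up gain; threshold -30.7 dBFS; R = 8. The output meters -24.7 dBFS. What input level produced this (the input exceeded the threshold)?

Before make-up, the level was -24.7 − 5 = -29.7 dBFS.
The compressed level sits -29.7 − (-30.7) = 1 dB over threshold.
Input overshoot = R × output overshoot = 8 dB → input = -30.7 + 8 = -22.7 dBFS.

-22.7 dBFS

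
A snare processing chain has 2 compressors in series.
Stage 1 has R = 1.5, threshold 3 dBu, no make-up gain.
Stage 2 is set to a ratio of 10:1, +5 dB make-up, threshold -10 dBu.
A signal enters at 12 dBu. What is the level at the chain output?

-3.1 dBu

Stage 1: 9 dB above 3 dBu, reduced 1.5:1 to 6 dB above → 9 dBu.
Stage 2: 9 dBu is 19 dB over -10 dBu; at 10:1 that becomes 1.9 dB over, giving -8.1 dBu; +5 dB make-up → -3.1 dBu.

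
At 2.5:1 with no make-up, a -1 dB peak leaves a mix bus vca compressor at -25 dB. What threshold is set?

-41 dB

Input is 40 dB above T (since output overshoot × R = input overshoot: (-25 − T)·2.5 = -1 − T gives T = -41 dB).
Check: -41 + (-1 − (-41))/2.5 = -41 + 16 = -25 dB. ✓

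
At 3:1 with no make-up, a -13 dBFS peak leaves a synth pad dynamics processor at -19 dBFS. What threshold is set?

Gain reduction = -13 − (-19) = 6 dB; output overshoot = GR / (R − 1) = 6 / 2 = 3 dB.
Threshold = output − output overshoot = -19 − 3 = -22 dBFS.

-22 dBFS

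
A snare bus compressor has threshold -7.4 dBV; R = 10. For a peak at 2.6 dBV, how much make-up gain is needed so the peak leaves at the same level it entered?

Overshoot 10 dB → 10/10 = 1 dB after compression, so the compressed level is -7.4 + 1 = -6.4 dBV.
Make-up = target − compressed = 2.6 − (-6.4) = 9 dB.

9 dB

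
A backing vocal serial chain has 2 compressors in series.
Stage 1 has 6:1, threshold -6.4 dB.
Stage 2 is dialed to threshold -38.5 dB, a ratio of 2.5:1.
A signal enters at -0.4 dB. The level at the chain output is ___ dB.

Stage 1: -0.4 dB is 6 dB over -6.4 dB; at 6:1 that becomes 1 dB over, giving -5.4 dB.
Stage 2: overshoot 33.1 dB → 33.1/2.5 = 13.24 dB → -25.26 dB.

-25.26 dB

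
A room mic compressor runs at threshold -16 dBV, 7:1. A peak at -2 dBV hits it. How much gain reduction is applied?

12 dB

Overshoot = -2 − (-16) = 14 dB.
At 7:1, output sits 14/7 = 2 dB above threshold.
GR = overshoot in − overshoot out = 14 − 2 = 12 dB.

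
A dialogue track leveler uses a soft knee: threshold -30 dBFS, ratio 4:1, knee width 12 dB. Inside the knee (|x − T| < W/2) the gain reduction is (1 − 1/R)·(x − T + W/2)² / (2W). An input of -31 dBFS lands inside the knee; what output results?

x − T + W/2 = -31 − (-30) + 6 = 5.
GR = (1 − 1/4) × 5² / 24 = 0.75 × 25 / 24 = 0.78125 dB.
Output = -31 − 0.78125 = -31.78125 dBFS.

-31.78125 dBFS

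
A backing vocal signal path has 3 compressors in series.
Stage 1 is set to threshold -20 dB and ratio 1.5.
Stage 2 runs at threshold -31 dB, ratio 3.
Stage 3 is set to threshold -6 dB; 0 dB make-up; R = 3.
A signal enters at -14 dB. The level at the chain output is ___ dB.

-26 dB

Stage 1: 6 dB above -20 dB, reduced 1.5:1 to 4 dB above → -16 dB.
Stage 2: 15 dB above -31 dB, reduced 3:1 to 5 dB above → -26 dB.
Stage 3: -26 dB is at or below the -6 dB threshold — no compression; output -26 dB.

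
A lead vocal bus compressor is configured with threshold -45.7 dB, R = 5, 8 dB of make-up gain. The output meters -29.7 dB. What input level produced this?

-5.7 dB

Stripping the +8 dB make-up gives -37.7 dB at the gain stage.
The compressed level sits -37.7 − (-45.7) = 8 dB over threshold.
Before 5:1 compression the overshoot was 8 × 5 = 40 dB, so input = -45.7 + 40 = -5.7 dB.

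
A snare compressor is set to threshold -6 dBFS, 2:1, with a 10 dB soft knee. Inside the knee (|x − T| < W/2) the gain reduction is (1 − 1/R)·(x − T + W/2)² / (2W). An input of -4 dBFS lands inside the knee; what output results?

x − T + W/2 = -4 − (-6) + 5 = 7.
GR = (1 − 1/2) × 7² / 20 = 0.5 × 49 / 20 = 1.225 dB.
Output = -4 − 1.225 = -5.225 dBFS.

-5.225 dBFS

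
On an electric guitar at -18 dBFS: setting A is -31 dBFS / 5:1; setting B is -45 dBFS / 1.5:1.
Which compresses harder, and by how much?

A, by 1.4 dB

A: GR = 13 − 13/5 = 10.4 dB.
B: GR = 27 − 27/1.5 = 9 dB.
A applies 1.4 dB more gain reduction.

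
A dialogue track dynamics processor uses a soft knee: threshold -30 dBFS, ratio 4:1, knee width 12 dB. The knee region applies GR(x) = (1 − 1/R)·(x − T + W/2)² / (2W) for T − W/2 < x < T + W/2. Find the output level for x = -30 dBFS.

x − T + W/2 = -30 − (-30) + 6 = 6.
GR = (1 − 1/4) × 6² / 24 = 0.75 × 36 / 24 = 1.125 dB.
Output = -30 − 1.125 = -31.125 dBFS.

-31.125 dBFS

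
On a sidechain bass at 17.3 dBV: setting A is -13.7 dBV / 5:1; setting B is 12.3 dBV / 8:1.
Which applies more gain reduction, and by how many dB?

A: overshoot 31 dB → output overshoot 6.2 dB → GR 24.8 dB.
B: overshoot 5 dB → output overshoot 0.625 dB → GR 4.375 dB.
A applies 20.425 dB more gain reduction.

A, by 20.425 dB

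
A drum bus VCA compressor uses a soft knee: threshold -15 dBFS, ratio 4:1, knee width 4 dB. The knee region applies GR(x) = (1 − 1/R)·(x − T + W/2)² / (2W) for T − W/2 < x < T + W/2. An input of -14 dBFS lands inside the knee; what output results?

x − T + W/2 = -14 − (-15) + 2 = 3.
GR = (1 − 1/4) × 3² / 8 = 0.75 × 9 / 8 = 0.84375 dB.
Output = -14 − 0.84375 = -14.84375 dBFS.

-14.84375 dBFS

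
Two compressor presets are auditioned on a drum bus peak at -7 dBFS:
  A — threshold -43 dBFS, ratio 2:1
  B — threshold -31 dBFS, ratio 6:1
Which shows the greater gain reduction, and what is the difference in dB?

B, by 2 dB

A: overshoot 36 dB → output overshoot 18 dB → GR 18 dB.
B: overshoot 24 dB → output overshoot 4 dB → GR 20 dB.
Difference: 2 dB in favour of B.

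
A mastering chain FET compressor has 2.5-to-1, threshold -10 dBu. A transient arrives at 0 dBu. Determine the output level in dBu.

-6 dBu

Overshoot: 0 − (-10) = 10 dB.
The 10 dB excess becomes 4 dB after 2.5:1 reduction.
So the level is -10 + 4 = -6 dBu.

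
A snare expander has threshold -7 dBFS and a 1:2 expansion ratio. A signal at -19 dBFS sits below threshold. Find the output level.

-31 dBFS

Below threshold, a 1:2 expander applies gain = (2−1)×(T − x) of attenuation.
(2−1) × 12 = 12 dB, so output = -19 − 12 = -31 dBFS.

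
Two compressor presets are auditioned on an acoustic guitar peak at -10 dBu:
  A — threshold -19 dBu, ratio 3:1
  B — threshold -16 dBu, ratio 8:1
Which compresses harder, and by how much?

A: GR = 9 − 9/3 = 6 dB.
B: GR = 6 − 6/8 = 5.25 dB.
Difference: 0.75 dB in favour of A.

A, by 0.75 dB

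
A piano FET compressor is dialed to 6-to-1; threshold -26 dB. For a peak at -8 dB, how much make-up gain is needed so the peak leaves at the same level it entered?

15 dB

Without make-up, output = threshold + overshoot/6 = -26 + 3 = -23 dB.
Gap to target: 15 dB.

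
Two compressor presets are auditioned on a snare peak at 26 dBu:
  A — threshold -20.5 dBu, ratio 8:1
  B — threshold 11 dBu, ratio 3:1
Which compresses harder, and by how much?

A: 46.5 dB over, compressed to 5.8125 dB over, so 40.6875 dB of GR.
B: 15 dB over, compressed to 5 dB over, so 10 dB of GR.
A reduces 30.6875 dB more.

A, by 30.6875 dB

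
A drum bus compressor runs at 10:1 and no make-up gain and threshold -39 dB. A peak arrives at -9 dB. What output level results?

-36 dB

-9 dB sits 30 dB over threshold.
10:1 compression reduces that to 30/10 = 3 dB over.
So the level is -39 + 3 = -36 dB.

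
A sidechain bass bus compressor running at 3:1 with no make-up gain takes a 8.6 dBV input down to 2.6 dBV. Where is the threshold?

Let T be the threshold. Output overshoot = (input overshoot)/R, so 2.6 − T = (8.6 − T)/3.
3·(2.6 − T) = 8.6 − T → 2·T = 7.8 − 8.6 = -0.8.
T = -0.8/2 = -0.4 dBV.

-0.4 dBV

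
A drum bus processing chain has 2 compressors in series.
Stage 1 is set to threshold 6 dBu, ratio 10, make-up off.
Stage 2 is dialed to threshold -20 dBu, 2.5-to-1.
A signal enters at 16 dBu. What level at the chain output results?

Stage 1: overshoot 10 dB → 10/10 = 1 dB → 7 dBu.
Stage 2: 27 dB above -20 dBu, reduced 2.5:1 to 10.8 dB above → -9.2 dBu.

-9.2 dBu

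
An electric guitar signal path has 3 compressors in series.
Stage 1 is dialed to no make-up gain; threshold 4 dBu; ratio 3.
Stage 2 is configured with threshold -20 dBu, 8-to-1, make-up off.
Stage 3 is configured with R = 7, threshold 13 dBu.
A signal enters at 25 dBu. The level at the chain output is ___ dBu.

-16.125 dBu

Stage 1: 25 dBu is 21 dB over 4 dBu; at 3:1 that becomes 7 dB over, giving 11 dBu.
Stage 2: overshoot 31 dB → 31/8 = 3.875 dB → -16.125 dBu.
Stage 3: below threshold (-16.125 ≤ 13); passes unchanged; output -16.125 dBu.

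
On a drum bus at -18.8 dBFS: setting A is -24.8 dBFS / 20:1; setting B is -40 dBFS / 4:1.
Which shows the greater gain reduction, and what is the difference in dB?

A: GR = 6 − 6/20 = 5.7 dB.
B: GR = 21.2 − 21.2/4 = 15.9 dB.
B reduces 10.2 dB more.

B, by 10.2 dB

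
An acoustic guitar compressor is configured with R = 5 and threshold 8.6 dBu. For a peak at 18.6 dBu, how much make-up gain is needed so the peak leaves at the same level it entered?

8 dB

Overshoot 10 dB → 10/5 = 2 dB after compression, so the compressed level is 8.6 + 2 = 10.6 dBu.
Make-up = target − compressed = 18.6 − 10.6 = 8 dB.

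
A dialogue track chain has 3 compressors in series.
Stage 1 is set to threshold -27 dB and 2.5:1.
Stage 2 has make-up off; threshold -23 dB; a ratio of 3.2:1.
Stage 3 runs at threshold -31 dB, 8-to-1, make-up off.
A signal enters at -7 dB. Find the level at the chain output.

Stage 1: overshoot 20 dB → 20/2.5 = 8 dB → -19 dB.
Stage 2: -19 dB is 4 dB over -23 dB; at 3.2:1 that becomes 1.25 dB over, giving -21.75 dB.
Stage 3: -21.75 dB is 9.25 dB over -31 dB; at 8:1 that becomes 1.15625 dB over, giving -29.84375 dB.

-29.84375 dB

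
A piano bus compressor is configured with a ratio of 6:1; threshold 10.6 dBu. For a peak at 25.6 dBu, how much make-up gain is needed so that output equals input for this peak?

12.5 dB

The peak compresses to 10.6 + 15/6 = 13.1 dBu.
To reach 25.6 dBu requires 25.6 − 13.1 = 12.5 dB of make-up.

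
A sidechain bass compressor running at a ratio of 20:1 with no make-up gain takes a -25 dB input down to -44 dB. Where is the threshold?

-45 dB

Let T be the threshold. Output overshoot = (input overshoot)/R, so -44 − T = (-25 − T)/20.
20·(-44 − T) = -25 − T → 19·T = -880 − (-25) = -855.
T = -855/19 = -45 dB.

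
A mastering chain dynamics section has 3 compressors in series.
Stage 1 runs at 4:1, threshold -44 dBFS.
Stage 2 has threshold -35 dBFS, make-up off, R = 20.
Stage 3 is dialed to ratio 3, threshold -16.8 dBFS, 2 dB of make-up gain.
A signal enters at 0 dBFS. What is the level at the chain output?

Stage 1: 44 dB above -44 dBFS, reduced 4:1 to 11 dB above → -33 dBFS.
Stage 2: 2 dB above -35 dBFS, reduced 20:1 to 0.1 dB above → -34.9 dBFS.
Stage 3: -34.9 dBFS ≤ -16.8 dBFS, so stage 3 doesn't engage; make-up brings it to -32.9 dBFS.

-32.9 dBFS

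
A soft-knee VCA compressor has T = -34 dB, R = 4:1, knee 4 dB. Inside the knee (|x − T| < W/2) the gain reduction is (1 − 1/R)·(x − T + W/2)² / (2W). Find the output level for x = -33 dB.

-33.84375 dB

x − T + W/2 = -33 − (-34) + 2 = 3.
GR = (1 − 1/4) × 3² / 8 = 0.75 × 9 / 8 = 0.84375 dB.
Output = -33 − 0.84375 = -33.84375 dB.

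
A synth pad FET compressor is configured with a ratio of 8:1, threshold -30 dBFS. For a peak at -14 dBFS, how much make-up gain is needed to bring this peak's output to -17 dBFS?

Overshoot 16 dB → 16/8 = 2 dB after compression, so the compressed level is -30 + 2 = -28 dBFS.
Make-up = target − compressed = -17 − (-28) = 11 dB.

11 dB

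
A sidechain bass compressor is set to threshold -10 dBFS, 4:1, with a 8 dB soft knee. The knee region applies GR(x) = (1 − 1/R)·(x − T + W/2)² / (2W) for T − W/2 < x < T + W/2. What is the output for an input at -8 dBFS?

x − T + W/2 = -8 − (-10) + 4 = 6.
GR = (1 − 1/4) × 6² / 16 = 0.75 × 36 / 16 = 1.6875 dB.
Output = -8 − 1.6875 = -9.6875 dBFS.

-9.6875 dBFS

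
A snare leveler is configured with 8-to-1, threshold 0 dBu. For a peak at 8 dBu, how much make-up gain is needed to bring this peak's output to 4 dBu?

Without make-up, output = threshold + overshoot/8 = 0 + 1 = 1 dBu.
Gap to target: 3 dB.

3 dB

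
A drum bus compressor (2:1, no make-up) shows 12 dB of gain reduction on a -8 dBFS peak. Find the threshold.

Let T be the threshold. Output overshoot = (input overshoot)/R, so -20 − T = (-8 − T)/2.
2·(-20 − T) = -8 − T → 1·T = -40 − (-8) = -32.
T = -32/1 = -32 dBFS.

-32 dBFS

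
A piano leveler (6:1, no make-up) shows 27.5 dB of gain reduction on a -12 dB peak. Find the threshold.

-45 dB

Input is 33 dB above T (since output overshoot × R = input overshoot: (-39.5 − T)·6 = -12 − T gives T = -45 dB).
Check: -45 + (-12 − (-45))/6 = -45 + 5.5 = -39.5 dB. ✓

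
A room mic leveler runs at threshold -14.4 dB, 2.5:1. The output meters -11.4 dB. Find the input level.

-6.9 dB

The compressed level sits -11.4 − (-14.4) = 3 dB over threshold.
Undo the ratio: input overshoot = 3 × 2.5 = 7.5 dB, giving input = -6.9 dB.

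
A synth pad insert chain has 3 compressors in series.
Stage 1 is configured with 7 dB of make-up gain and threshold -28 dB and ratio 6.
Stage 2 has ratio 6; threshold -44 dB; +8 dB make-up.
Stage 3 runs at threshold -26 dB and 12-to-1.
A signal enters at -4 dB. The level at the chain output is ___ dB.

-31.5 dB

Stage 1: overshoot 24 dB → 24/6 = 4 dB → -24 dB; +7 dB make-up → -17 dB.
Stage 2: -17 dB is 27 dB over -44 dB; at 6:1 that becomes 4.5 dB over, giving -39.5 dB; +8 dB make-up → -31.5 dB.
Stage 3: below threshold (-31.5 ≤ -26); passes unchanged; output -31.5 dB.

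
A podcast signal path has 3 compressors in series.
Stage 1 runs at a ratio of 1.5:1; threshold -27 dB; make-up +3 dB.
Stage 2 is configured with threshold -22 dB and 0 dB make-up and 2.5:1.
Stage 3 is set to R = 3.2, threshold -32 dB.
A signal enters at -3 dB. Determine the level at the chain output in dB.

-27.125 dB

Stage 1: overshoot 24 dB → 24/1.5 = 16 dB → -11 dB; +3 dB make-up → -8 dB.
Stage 2: overshoot 14 dB → 14/2.5 = 5.6 dB → -16.4 dB.
Stage 3: overshoot 15.6 dB → 15.6/3.2 = 4.875 dB → -27.125 dB.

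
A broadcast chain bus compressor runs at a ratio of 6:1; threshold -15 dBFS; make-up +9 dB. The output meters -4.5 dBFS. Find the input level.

-6 dBFS

Remove make-up: -4.5 − 9 = -13.5 dBFS.
The compressed level sits -13.5 − (-15) = 1.5 dB over threshold.
Before 6:1 compression the overshoot was 1.5 × 6 = 9 dB, so input = -15 + 9 = -6 dBFS.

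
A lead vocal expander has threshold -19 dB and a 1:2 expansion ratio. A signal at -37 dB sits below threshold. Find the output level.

-55 dB

The input is 18 dB below the -19 dB threshold.
A 1:2 expander multiplies undershoot by 2: 18 × 2 = 36 dB below threshold.
Output = -19 − 36 = -55 dB.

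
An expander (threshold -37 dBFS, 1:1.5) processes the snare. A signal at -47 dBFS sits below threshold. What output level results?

Below threshold, a 1:1.5 expander applies gain = (1.5−1)×(T − x) of attenuation.
(1.5−1) × 10 = 5 dB, so output = -47 − 5 = -52 dBFS.

-52 dBFS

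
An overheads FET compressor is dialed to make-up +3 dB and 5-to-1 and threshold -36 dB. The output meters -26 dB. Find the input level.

Stripping the +3 dB make-up gives -29 dB at the gain stage.
That's 7 dB above the -36 dB threshold.
Undo the ratio: input overshoot = 7 × 5 = 35 dB, giving input = -1 dB.

-1 dB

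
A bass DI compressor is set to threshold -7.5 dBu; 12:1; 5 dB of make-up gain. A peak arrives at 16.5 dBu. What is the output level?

Overshoot: 16.5 − (-7.5) = 24 dB.
At 12:1 the overshoot is divided by 12, leaving 2 dB above threshold.
So the level is -7.5 + 2 = -5.5 dBu; make-up adds 5 dB, giving -0.5 dBu.

-0.5 dBu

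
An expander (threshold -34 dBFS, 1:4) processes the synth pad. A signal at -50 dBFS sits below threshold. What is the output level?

-98 dBFS

Below threshold, a 1:4 expander applies gain = (4−1)×(T − x) of attenuation.
(4−1) × 16 = 48 dB, so output = -50 − 48 = -98 dBFS.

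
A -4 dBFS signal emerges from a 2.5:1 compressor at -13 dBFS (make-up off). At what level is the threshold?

Gain reduction = -4 − (-13) = 9 dB; output overshoot = GR / (R − 1) = 9 / 1.5 = 6 dB.
Threshold = output − output overshoot = -13 − 6 = -19 dBFS.

-19 dBFS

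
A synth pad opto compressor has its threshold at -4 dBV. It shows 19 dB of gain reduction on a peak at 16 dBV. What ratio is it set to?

20:1

Input overshoot = 16 − (-4) = 20 dB.
Output overshoot = 20 − 19 = 1 dB.
Ratio = input overshoot / output overshoot = 20 / 1 = 20.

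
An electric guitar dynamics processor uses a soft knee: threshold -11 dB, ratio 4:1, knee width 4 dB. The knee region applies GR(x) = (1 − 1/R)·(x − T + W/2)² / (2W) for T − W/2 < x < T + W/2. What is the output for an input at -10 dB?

x − T + W/2 = -10 − (-11) + 2 = 3.
GR = (1 − 1/4) × 3² / 8 = 0.75 × 9 / 8 = 0.84375 dB.
Output = -10 − 0.84375 = -10.84375 dB.

-10.84375 dB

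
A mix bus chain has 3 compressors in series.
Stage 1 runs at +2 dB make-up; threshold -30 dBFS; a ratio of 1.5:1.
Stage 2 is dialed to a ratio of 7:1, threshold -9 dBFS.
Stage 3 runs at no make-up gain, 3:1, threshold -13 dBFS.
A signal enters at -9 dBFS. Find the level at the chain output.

-14 dBFS

Stage 1: overshoot 21 dB → 21/1.5 = 14 dB → -16 dBFS; +2 dB make-up → -14 dBFS.
Stage 2: -14 dBFS is at or below the -9 dBFS threshold — no compression; output -14 dBFS.
Stage 3: -14 dBFS ≤ -13 dBFS, so stage 3 doesn't engage; output -14 dBFS.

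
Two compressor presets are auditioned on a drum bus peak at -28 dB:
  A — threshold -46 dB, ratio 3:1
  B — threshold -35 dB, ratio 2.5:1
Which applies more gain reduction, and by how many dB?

A: overshoot 18 dB → output overshoot 6 dB → GR 12 dB.
B: overshoot 7 dB → output overshoot 2.8 dB → GR 4.2 dB.
A applies 7.8 dB more gain reduction.

A, by 7.8 dB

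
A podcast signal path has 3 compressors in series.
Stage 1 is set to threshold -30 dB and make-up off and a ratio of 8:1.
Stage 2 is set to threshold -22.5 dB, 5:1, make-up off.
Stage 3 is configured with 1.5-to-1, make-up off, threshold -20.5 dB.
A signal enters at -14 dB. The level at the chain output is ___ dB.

Stage 1: -14 dB is 16 dB over -30 dB; at 8:1 that becomes 2 dB over, giving -28 dB.
Stage 2: -28 dB ≤ -22.5 dB, so stage 2 doesn't engage; output -28 dB.
Stage 3: -28 dB is at or below the -20.5 dB threshold — no compression; output -28 dB.

-28 dB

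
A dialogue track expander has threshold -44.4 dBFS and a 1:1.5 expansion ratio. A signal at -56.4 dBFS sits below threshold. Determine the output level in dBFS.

-62.4 dBFS

Undershoot = (-44.4) − (-56.4) = 12 dB.
At 1:1.5, that expands to 18 dB under threshold.
Output = -44.4 − 18 = -62.4 dBFS.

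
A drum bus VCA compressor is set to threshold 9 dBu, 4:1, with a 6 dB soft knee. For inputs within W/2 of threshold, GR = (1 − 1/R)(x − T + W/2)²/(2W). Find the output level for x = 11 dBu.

9.4375 dBu

x − T + W/2 = 11 − 9 + 3 = 5.
GR = (1 − 1/4) × 5² / 12 = 0.75 × 25 / 12 = 1.5625 dB.
Output = 11 − 1.5625 = 9.4375 dBu.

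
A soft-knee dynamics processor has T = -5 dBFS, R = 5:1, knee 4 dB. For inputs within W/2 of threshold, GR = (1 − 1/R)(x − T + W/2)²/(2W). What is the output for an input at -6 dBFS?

-6.1 dBFS

x − T + W/2 = -6 − (-5) + 2 = 1.
GR = (1 − 1/5) × 1² / 8 = 0.8 × 1 / 8 = 0.1 dB.
Output = -6 − 0.1 = -6.1 dBFS.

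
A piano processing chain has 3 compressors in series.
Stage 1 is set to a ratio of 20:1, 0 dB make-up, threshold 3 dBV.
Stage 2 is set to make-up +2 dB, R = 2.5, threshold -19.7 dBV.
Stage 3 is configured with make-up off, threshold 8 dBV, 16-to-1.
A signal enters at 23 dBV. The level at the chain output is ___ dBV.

-8.22 dBV

Stage 1: 23 dBV is 20 dB over 3 dBV; at 20:1 that becomes 1 dB over, giving 4 dBV.
Stage 2: overshoot 23.7 dB → 23.7/2.5 = 9.48 dB → -10.22 dBV; +2 dB make-up → -8.22 dBV.
Stage 3: below threshold (-8.22 ≤ 8); passes unchanged; output -8.22 dBV.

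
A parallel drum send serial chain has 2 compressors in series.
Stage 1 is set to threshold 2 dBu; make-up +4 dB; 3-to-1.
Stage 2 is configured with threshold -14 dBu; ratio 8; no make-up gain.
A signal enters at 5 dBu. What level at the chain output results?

-11.375 dBu

Stage 1: 3 dB above 2 dBu, reduced 3:1 to 1 dB above → 3 dBu; +4 dB make-up → 7 dBu.
Stage 2: overshoot 21 dB → 21/8 = 2.625 dB → -11.375 dBu.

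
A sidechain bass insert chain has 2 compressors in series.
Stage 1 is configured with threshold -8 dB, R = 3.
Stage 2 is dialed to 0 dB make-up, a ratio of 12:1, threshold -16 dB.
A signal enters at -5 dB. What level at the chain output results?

Stage 1: overshoot 3 dB → 3/3 = 1 dB → -7 dB.
Stage 2: -7 dB is 9 dB over -16 dB; at 12:1 that becomes 0.75 dB over, giving -15.25 dB.

-15.25 dB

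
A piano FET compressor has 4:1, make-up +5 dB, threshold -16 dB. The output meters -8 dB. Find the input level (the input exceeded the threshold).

Remove make-up: -8 − 5 = -13 dB.
That's 3 dB above the -16 dB threshold.
Input overshoot = R × output overshoot = 12 dB → input = -16 + 12 = -4 dB.

-4 dB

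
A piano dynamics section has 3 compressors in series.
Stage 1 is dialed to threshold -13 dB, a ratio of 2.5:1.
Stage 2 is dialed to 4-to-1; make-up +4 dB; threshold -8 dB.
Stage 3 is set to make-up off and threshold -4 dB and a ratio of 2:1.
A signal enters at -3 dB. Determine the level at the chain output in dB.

Stage 1: -3 dB is 10 dB over -13 dB; at 2.5:1 that becomes 4 dB over, giving -9 dB.
Stage 2: below threshold (-9 ≤ -8); passes unchanged; make-up brings it to -5 dB.
Stage 3: -5 dB is at or below the -4 dB threshold — no compression; output -5 dB.

-5 dB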